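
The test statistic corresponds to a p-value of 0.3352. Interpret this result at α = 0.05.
Since p = 0.3352 > α = 0.05, fail to reject H₀.
There is insufficient evidence to reject the null hypothesis; the result is not statistically significant at the 0.05 level.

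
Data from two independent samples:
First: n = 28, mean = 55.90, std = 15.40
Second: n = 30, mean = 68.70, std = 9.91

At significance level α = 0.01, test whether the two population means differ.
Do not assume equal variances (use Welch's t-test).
Welch's two-sample t-test:
H₀: μ₁ = μ₂
H₁: μ₁ ≠ μ₂
s₁²/n₁ = 15.40²/28 = 8.4700,  s₂²/n₂ = 9.91²/30 = 3.2736
SE = √(s₁²/n₁ + s₂²/n₂) = √(8.4700 + 3.2736) = 3.4269
df (Welch-Satterthwaite) = (s₁²/n₁ + s₂²/n₂)² / [(s₁²/n₁)²/(n₁-1) + (s₂²/n₂)²/(n₂-1)] ≈ 45.57
t = (x̄₁ - x̄₂) / SE = (55.90 - 68.70) / 3.4269 = -12.80 / 3.4269 = -3.735
p-value = 0.0005

Since p-value < α = 0.01, we reject H₀.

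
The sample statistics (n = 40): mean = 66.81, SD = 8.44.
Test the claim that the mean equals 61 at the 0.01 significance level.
One-sample t-test:
H₀: μ = 61
H₁: μ ≠ 61
df = n - 1 = 39
t = (x̄ - μ₀) / (s/√n) = (66.81 - 61) / (8.44/√40) = 4.354
p-value = 0.0001

Since p-value < α = 0.01, we reject H₀.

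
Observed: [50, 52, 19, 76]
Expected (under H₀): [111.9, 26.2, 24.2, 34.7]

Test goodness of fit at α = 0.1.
Chi-square goodness of fit test:
H₀: observed counts match expected distribution
H₁: observed counts differ from expected distribution
df = k - 1 = 3
χ² = Σ(O - E)²/E
   = (50 - 111.9)²/111.9 + (52 - 26.2)²/26.2 + (19 - 24.2)²/24.2 + (76 - 34.7)²/34.7
   = 34.241 + 25.406 + 1.117 + 49.155
   = 109.92
p-value < 0.0001

Since p-value < α = 0.1, we reject H₀.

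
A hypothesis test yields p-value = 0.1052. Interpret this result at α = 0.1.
Since p = 0.1052 > α = 0.1, fail to reject H₀.
There is insufficient evidence to reject the null hypothesis; the result is not statistically significant at the 0.1 level.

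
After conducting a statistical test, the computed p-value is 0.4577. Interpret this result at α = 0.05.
Since p = 0.4577 > α = 0.05, fail to reject H₀.
There is insufficient evidence to reject the null hypothesis; the result is not statistically significant at the 0.05 level.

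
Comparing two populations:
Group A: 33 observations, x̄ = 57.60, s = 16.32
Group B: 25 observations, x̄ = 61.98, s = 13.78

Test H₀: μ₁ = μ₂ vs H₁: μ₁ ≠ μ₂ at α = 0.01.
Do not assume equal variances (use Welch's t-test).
Welch's two-sample t-test:
H₀: μ₁ = μ₂
H₁: μ₁ ≠ μ₂
s₁²/n₁ = 16.32²/33 = 8.0710,  s₂²/n₂ = 13.78²/25 = 7.5955
SE = √(s₁²/n₁ + s₂²/n₂) = √(8.0710 + 7.5955) = 3.9581
df (Welch-Satterthwaite) = (s₁²/n₁ + s₂²/n₂)² / [(s₁²/n₁)²/(n₁-1) + (s₂²/n₂)²/(n₂-1)] ≈ 55.29
t = (x̄₁ - x̄₂) / SE = (57.60 - 61.98) / 3.9581 = -4.38 / 3.9581 = -1.107
p-value = 0.2733

Since p-value > α = 0.01, we fail to reject H₀.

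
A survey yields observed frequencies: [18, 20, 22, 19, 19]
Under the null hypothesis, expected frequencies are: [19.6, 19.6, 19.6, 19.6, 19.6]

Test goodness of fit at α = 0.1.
Chi-square goodness of fit test:
H₀: observed counts match expected distribution
H₁: observed counts differ from expected distribution
df = k - 1 = 4
χ² = Σ(O - E)²/E
   = (18 - 19.6)²/19.6 + (20 - 19.6)²/19.6 + (22 - 19.6)²/19.6 + (19 - 19.6)²/19.6 + (19 - 19.6)²/19.6
   = 0.131 + 0.008 + 0.294 + 0.018 + 0.018
   = 0.47
p-value = 0.9764

Since p-value > α = 0.1, we fail to reject H₀.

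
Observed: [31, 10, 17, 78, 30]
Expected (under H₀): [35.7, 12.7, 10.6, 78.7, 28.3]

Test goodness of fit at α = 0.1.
Chi-square goodness of fit test:
H₀: observed counts match expected distribution
H₁: observed counts differ from expected distribution
df = k - 1 = 4
χ² = Σ(O - E)²/E
   = (31 - 35.7)²/35.7 + (10 - 12.7)²/12.7 + (17 - 10.6)²/10.6 + (78 - 78.7)²/78.7 + (30 - 28.3)²/28.3
   = 0.619 + 0.574 + 3.864 + 0.006 + 0.102
   = 5.17
p-value = 0.2708

Since p-value > α = 0.1, we fail to reject H₀.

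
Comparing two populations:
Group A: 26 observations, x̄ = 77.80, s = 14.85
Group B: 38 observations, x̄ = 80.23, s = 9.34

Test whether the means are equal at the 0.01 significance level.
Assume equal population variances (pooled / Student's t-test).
Student's two-sample t-test (equal variances):
H₀: μ₁ = μ₂
H₁: μ₁ ≠ μ₂
df = n₁ + n₂ - 2 = 62
Pooled variance s_p² = [(n₁-1)s₁² + (n₂-1)s₂²] / (n₁ + n₂ - 2) = [(25)(14.85²) + (37)(9.34²)] / 62 = 140.9803
SE = √(s_p²(1/n₁ + 1/n₂)) = √(140.9803 × (1/26 + 1/38)) = 3.0220
t = (x̄₁ - x̄₂) / SE = (77.80 - 80.23) / 3.0220 = -2.43 / 3.0220 = -0.804
p-value = 0.4244

Since p-value > α = 0.01, we fail to reject H₀.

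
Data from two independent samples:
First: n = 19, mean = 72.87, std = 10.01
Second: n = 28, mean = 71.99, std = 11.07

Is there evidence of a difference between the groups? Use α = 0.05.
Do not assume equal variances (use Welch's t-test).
Welch's two-sample t-test:
H₀: μ₁ = μ₂
H₁: μ₁ ≠ μ₂
s₁²/n₁ = 10.01²/19 = 5.2737,  s₂²/n₂ = 11.07²/28 = 4.3766
SE = √(s₁²/n₁ + s₂²/n₂) = √(5.2737 + 4.3766) = 3.1065
df (Welch-Satterthwaite) = (s₁²/n₁ + s₂²/n₂)² / [(s₁²/n₁)²/(n₁-1) + (s₂²/n₂)²/(n₂-1)] ≈ 41.31
t = (x̄₁ - x̄₂) / SE = (72.87 - 71.99) / 3.1065 = 0.88 / 3.1065 = 0.283
p-value = 0.7784

Since p-value > α = 0.05, we fail to reject H₀.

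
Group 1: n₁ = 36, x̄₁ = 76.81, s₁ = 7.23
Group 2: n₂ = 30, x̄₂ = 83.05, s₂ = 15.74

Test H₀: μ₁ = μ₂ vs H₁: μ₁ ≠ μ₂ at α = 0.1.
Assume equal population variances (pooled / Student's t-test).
Student's two-sample t-test (equal variances):
H₀: μ₁ = μ₂
H₁: μ₁ ≠ μ₂
df = n₁ + n₂ - 2 = 64
Pooled variance s_p² = [(n₁-1)s₁² + (n₂-1)s₂²] / (n₁ + n₂ - 2) = [(35)(7.23²) + (29)(15.74²)] / 64 = 140.8474
SE = √(s_p²(1/n₁ + 1/n₂)) = √(140.8474 × (1/36 + 1/30)) = 2.9338
t = (x̄₁ - x̄₂) / SE = (76.81 - 83.05) / 2.9338 = -6.24 / 2.9338 = -2.127
p-value = 0.0373

Since p-value < α = 0.1, we reject H₀.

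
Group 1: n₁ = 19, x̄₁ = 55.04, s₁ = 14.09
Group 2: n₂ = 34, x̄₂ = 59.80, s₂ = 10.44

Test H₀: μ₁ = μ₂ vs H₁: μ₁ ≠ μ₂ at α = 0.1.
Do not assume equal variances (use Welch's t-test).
Welch's two-sample t-test:
H₀: μ₁ = μ₂
H₁: μ₁ ≠ μ₂
s₁²/n₁ = 14.09²/19 = 10.4488,  s₂²/n₂ = 10.44²/34 = 3.2057
SE = √(s₁²/n₁ + s₂²/n₂) = √(10.4488 + 3.2057) = 3.6952
df (Welch-Satterthwaite) = (s₁²/n₁ + s₂²/n₂)² / [(s₁²/n₁)²/(n₁-1) + (s₂²/n₂)²/(n₂-1)] ≈ 29.24
t = (x̄₁ - x̄₂) / SE = (55.04 - 59.80) / 3.6952 = -4.76 / 3.6952 = -1.288
p-value = 0.2078

Since p-value > α = 0.1, we fail to reject H₀.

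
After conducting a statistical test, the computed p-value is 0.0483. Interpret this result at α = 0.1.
Since p = 0.0483 < α = 0.1, reject H₀.
There is sufficient evidence to reject the null hypothesis; the result is statistically significant at the 0.1 level.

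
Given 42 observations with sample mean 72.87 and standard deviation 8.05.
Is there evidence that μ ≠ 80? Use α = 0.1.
One-sample t-test:
H₀: μ = 80
H₁: μ ≠ 80
df = n - 1 = 41
t = (x̄ - μ₀) / (s/√n) = (72.87 - 80) / (8.05/√42) = -5.740
p-value < 0.0001

Since p-value < α = 0.1, we reject H₀.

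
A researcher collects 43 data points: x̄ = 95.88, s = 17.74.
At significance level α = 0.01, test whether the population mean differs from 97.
One-sample t-test:
H₀: μ = 97
H₁: μ ≠ 97
df = n - 1 = 42
t = (x̄ - μ₀) / (s/√n) = (95.88 - 97) / (17.74/√43) = -0.414
p-value = 0.6810

Since p-value > α = 0.01, we fail to reject H₀.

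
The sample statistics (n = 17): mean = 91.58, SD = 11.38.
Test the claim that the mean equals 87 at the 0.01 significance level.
One-sample t-test:
H₀: μ = 87
H₁: μ ≠ 87
df = n - 1 = 16
t = (x̄ - μ₀) / (s/√n) = (91.58 - 87) / (11.38/√17) = 1.659
p-value = 0.1165

Since p-value > α = 0.01, we fail to reject H₀.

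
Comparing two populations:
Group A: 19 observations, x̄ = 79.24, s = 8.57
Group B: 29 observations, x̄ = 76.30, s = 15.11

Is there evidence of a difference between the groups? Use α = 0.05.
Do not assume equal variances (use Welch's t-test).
Welch's two-sample t-test:
H₀: μ₁ = μ₂
H₁: μ₁ ≠ μ₂
s₁²/n₁ = 8.57²/19 = 3.8655,  s₂²/n₂ = 15.11²/29 = 7.8728
SE = √(s₁²/n₁ + s₂²/n₂) = √(3.8655 + 7.8728) = 3.4261
df (Welch-Satterthwaite) = (s₁²/n₁ + s₂²/n₂)² / [(s₁²/n₁)²/(n₁-1) + (s₂²/n₂)²/(n₂-1)] ≈ 45.27
t = (x̄₁ - x̄₂) / SE = (79.24 - 76.30) / 3.4261 = 2.94 / 3.4261 = 0.858
p-value = 0.3954

Since p-value > α = 0.05, we fail to reject H₀.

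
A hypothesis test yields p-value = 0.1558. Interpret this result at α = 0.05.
Since p = 0.1558 > α = 0.05, fail to reject H₀.
There is insufficient evidence to reject the null hypothesis; the result is not statistically significant at the 0.05 level.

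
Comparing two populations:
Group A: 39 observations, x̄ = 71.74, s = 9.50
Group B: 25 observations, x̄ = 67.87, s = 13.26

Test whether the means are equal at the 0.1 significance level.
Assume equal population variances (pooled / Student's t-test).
Student's two-sample t-test (equal variances):
H₀: μ₁ = μ₂
H₁: μ₁ ≠ μ₂
df = n₁ + n₂ - 2 = 62
Pooled variance s_p² = [(n₁-1)s₁² + (n₂-1)s₂²] / (n₁ + n₂ - 2) = [(38)(9.50²) + (24)(13.26²)] / 62 = 123.3768
SE = √(s_p²(1/n₁ + 1/n₂)) = √(123.3768 × (1/39 + 1/25)) = 2.8458
t = (x̄₁ - x̄₂) / SE = (71.74 - 67.87) / 2.8458 = 3.87 / 2.8458 = 1.360
p-value = 0.1788

Since p-value > α = 0.1, we fail to reject H₀.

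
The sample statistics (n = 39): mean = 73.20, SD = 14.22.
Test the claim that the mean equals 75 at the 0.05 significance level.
One-sample t-test:
H₀: μ = 75
H₁: μ ≠ 75
df = n - 1 = 38
t = (x̄ - μ₀) / (s/√n) = (73.20 - 75) / (14.22/√39) = -0.791
p-value = 0.4341

Since p-value > α = 0.05, we fail to reject H₀.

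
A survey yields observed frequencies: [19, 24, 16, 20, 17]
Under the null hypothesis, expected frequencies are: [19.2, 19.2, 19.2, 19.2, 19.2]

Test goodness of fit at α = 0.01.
Chi-square goodness of fit test:
H₀: observed counts match expected distribution
H₁: observed counts differ from expected distribution
df = k - 1 = 4
χ² = Σ(O - E)²/E
   = (19 - 19.2)²/19.2 + (24 - 19.2)²/19.2 + (16 - 19.2)²/19.2 + (20 - 19.2)²/19.2 + (17 - 19.2)²/19.2
   = 0.002 + 1.200 + 0.533 + 0.033 + 0.252
   = 2.02
p-value = 0.7319

Since p-value > α = 0.01, we fail to reject H₀.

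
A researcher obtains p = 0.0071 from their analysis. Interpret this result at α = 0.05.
Since p = 0.0071 < α = 0.05, reject H₀.
There is sufficient evidence to reject the null hypothesis; the result is statistically significant at the 0.05 level.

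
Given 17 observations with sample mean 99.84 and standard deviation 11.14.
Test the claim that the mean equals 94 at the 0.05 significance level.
One-sample t-test:
H₀: μ = 94
H₁: μ ≠ 94
df = n - 1 = 16
t = (x̄ - μ₀) / (s/√n) = (99.84 - 94) / (11.14/√17) = 2.161
p-value = 0.0462

Since p-value < α = 0.05, we reject H₀.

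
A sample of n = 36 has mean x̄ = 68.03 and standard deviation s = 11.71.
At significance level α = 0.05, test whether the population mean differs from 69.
One-sample t-test:
H₀: μ = 69
H₁: μ ≠ 69
df = n - 1 = 35
t = (x̄ - μ₀) / (s/√n) = (68.03 - 69) / (11.71/√36) = -0.497
p-value = 0.6223

Since p-value > α = 0.05, we fail to reject H₀.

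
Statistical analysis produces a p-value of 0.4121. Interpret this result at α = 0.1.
Since p = 0.4121 > α = 0.1, fail to reject H₀.
There is insufficient evidence to reject the null hypothesis; the result is not statistically significant at the 0.1 level.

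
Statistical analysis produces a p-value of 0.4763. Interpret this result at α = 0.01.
Since p = 0.4763 > α = 0.01, fail to reject H₀.
There is insufficient evidence to reject the null hypothesis; the result is not statistically significant at the 0.01 level.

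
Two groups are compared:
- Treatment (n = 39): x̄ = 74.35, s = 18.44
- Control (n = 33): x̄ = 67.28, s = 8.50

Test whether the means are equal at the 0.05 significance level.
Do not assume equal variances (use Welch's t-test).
Welch's two-sample t-test:
H₀: μ₁ = μ₂
H₁: μ₁ ≠ μ₂
s₁²/n₁ = 18.44²/39 = 8.7188,  s₂²/n₂ = 8.50²/33 = 2.1894
SE = √(s₁²/n₁ + s₂²/n₂) = √(8.7188 + 2.1894) = 3.3028
df (Welch-Satterthwaite) = (s₁²/n₁ + s₂²/n₂)² / [(s₁²/n₁)²/(n₁-1) + (s₂²/n₂)²/(n₂-1)] ≈ 55.34
t = (x̄₁ - x̄₂) / SE = (74.35 - 67.28) / 3.3028 = 7.07 / 3.3028 = 2.141
p-value = 0.0367

Since p-value < α = 0.05, we reject H₀.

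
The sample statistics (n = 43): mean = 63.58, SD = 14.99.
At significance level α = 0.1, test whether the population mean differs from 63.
One-sample t-test:
H₀: μ = 63
H₁: μ ≠ 63
df = n - 1 = 42
t = (x̄ - μ₀) / (s/√n) = (63.58 - 63) / (14.99/√43) = 0.254
p-value = 0.8009

Since p-value > α = 0.1, we fail to reject H₀.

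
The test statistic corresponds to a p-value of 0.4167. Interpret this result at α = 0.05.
Since p = 0.4167 > α = 0.05, fail to reject H₀.
There is insufficient evidence to reject the null hypothesis; the result is not statistically significant at the 0.05 level.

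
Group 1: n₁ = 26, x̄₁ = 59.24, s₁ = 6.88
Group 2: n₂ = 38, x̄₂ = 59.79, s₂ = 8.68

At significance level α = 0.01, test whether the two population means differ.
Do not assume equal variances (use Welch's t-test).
Welch's two-sample t-test:
H₀: μ₁ = μ₂
H₁: μ₁ ≠ μ₂
s₁²/n₁ = 6.88²/26 = 1.8206,  s₂²/n₂ = 8.68²/38 = 1.9827
SE = √(s₁²/n₁ + s₂²/n₂) = √(1.8206 + 1.9827) = 1.9502
df (Welch-Satterthwaite) = (s₁²/n₁ + s₂²/n₂)² / [(s₁²/n₁)²/(n₁-1) + (s₂²/n₂)²/(n₂-1)] ≈ 60.57
t = (x̄₁ - x̄₂) / SE = (59.24 - 59.79) / 1.9502 = -0.55 / 1.9502 = -0.282
p-value = 0.7789

Since p-value > α = 0.01, we fail to reject H₀.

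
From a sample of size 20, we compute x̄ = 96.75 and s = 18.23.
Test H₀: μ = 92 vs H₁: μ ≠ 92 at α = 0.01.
One-sample t-test:
H₀: μ = 92
H₁: μ ≠ 92
df = n - 1 = 19
t = (x̄ - μ₀) / (s/√n) = (96.75 - 92) / (18.23/√20) = 1.165
p-value = 0.2583

Since p-value > α = 0.01, we fail to reject H₀.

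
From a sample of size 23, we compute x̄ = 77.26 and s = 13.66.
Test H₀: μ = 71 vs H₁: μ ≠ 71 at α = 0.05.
One-sample t-test:
H₀: μ = 71
H₁: μ ≠ 71
df = n - 1 = 22
t = (x̄ - μ₀) / (s/√n) = (77.26 - 71) / (13.66/√23) = 2.198
p-value = 0.0388

Since p-value < α = 0.05, we reject H₀.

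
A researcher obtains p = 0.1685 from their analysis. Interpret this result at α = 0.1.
Since p = 0.1685 > α = 0.1, fail to reject H₀.
There is insufficient evidence to reject the null hypothesis; the result is not statistically significant at the 0.1 level.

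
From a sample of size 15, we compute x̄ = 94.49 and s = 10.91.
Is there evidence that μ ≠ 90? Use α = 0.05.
One-sample t-test:
H₀: μ = 90
H₁: μ ≠ 90
df = n - 1 = 14
t = (x̄ - μ₀) / (s/√n) = (94.49 - 90) / (10.91/√15) = 1.594
p-value = 0.1333

Since p-value > α = 0.05, we fail to reject H₀.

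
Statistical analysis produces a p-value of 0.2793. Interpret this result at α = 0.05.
Since p = 0.2793 > α = 0.05, fail to reject H₀.
There is insufficient evidence to reject the null hypothesis; the result is not statistically significant at the 0.05 level.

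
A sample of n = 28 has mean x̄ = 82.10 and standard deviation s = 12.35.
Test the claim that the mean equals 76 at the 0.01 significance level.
One-sample t-test:
H₀: μ = 76
H₁: μ ≠ 76
df = n - 1 = 27
t = (x̄ - μ₀) / (s/√n) = (82.10 - 76) / (12.35/√28) = 2.614
p-value = 0.0145

Since p-value > α = 0.01, we fail to reject H₀.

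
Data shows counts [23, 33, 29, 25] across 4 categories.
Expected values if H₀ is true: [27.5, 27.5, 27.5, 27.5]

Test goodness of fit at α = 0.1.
Chi-square goodness of fit test:
H₀: observed counts match expected distribution
H₁: observed counts differ from expected distribution
df = k - 1 = 3
χ² = Σ(O - E)²/E
   = (23 - 27.5)²/27.5 + (33 - 27.5)²/27.5 + (29 - 27.5)²/27.5 + (25 - 27.5)²/27.5
   = 0.736 + 1.100 + 0.082 + 0.227
   = 2.15
p-value = 0.5428

Since p-value > α = 0.1, we fail to reject H₀.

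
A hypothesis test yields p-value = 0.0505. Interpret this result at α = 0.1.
Since p = 0.0505 < α = 0.1, reject H₀.
There is sufficient evidence to reject the null hypothesis; the result is statistically significant at the 0.1 level.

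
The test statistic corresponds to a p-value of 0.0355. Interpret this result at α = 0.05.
Since p = 0.0355 < α = 0.05, reject H₀.
There is sufficient evidence to reject the null hypothesis; the result is statistically significant at the 0.05 level.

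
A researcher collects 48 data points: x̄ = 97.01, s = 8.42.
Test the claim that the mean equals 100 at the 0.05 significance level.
One-sample t-test:
H₀: μ = 100
H₁: μ ≠ 100
df = n - 1 = 47
t = (x̄ - μ₀) / (s/√n) = (97.01 - 100) / (8.42/√48) = -2.460
p-value = 0.0176

Since p-value < α = 0.05, we reject H₀.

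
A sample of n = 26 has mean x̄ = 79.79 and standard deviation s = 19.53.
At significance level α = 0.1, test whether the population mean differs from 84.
One-sample t-test:
H₀: μ = 84
H₁: μ ≠ 84
df = n - 1 = 25
t = (x̄ - μ₀) / (s/√n) = (79.79 - 84) / (19.53/√26) = -1.099
p-value = 0.2822

Since p-value > α = 0.1, we fail to reject H₀.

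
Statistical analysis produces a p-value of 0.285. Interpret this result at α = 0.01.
Since p = 0.285 > α = 0.01, fail to reject H₀.
There is insufficient evidence to reject the null hypothesis; the result is not statistically significant at the 0.01 level.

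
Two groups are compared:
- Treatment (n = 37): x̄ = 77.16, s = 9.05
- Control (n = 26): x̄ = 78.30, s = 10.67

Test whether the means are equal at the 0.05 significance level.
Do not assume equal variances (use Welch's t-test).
Welch's two-sample t-test:
H₀: μ₁ = μ₂
H₁: μ₁ ≠ μ₂
s₁²/n₁ = 9.05²/37 = 2.2136,  s₂²/n₂ = 10.67²/26 = 4.3788
SE = √(s₁²/n₁ + s₂²/n₂) = √(2.2136 + 4.3788) = 2.5676
df (Welch-Satterthwaite) = (s₁²/n₁ + s₂²/n₂)² / [(s₁²/n₁)²/(n₁-1) + (s₂²/n₂)²/(n₂-1)] ≈ 48.12
t = (x̄₁ - x̄₂) / SE = (77.16 - 78.30) / 2.5676 = -1.14 / 2.5676 = -0.444
p-value = 0.6590

Since p-value > α = 0.05, we fail to reject H₀.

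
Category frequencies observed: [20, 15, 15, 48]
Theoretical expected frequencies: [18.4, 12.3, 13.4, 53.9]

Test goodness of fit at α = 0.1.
Chi-square goodness of fit test:
H₀: observed counts match expected distribution
H₁: observed counts differ from expected distribution
df = k - 1 = 3
χ² = Σ(O - E)²/E
   = (20 - 18.4)²/18.4 + (15 - 12.3)²/12.3 + (15 - 13.4)²/13.4 + (48 - 53.9)²/53.9
   = 0.139 + 0.593 + 0.191 + 0.646
   = 1.57
p-value = 0.6665

Since p-value > α = 0.1, we fail to reject H₀.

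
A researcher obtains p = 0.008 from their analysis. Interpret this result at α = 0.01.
Since p = 0.008 < α = 0.01, reject H₀.
There is sufficient evidence to reject the null hypothesis; the result is statistically significant at the 0.01 level.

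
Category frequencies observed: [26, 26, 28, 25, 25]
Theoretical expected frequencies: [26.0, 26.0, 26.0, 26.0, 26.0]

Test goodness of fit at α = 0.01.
Chi-square goodness of fit test:
H₀: observed counts match expected distribution
H₁: observed counts differ from expected distribution
df = k - 1 = 4
χ² = Σ(O - E)²/E
   = (26 - 26.0)²/26.0 + (26 - 26.0)²/26.0 + (28 - 26.0)²/26.0 + (25 - 26.0)²/26.0 + (25 - 26.0)²/26.0
   = 0.000 + 0.000 + 0.154 + 0.038 + 0.038
   = 0.23
p-value = 0.9938

Since p-value > α = 0.01, we fail to reject H₀.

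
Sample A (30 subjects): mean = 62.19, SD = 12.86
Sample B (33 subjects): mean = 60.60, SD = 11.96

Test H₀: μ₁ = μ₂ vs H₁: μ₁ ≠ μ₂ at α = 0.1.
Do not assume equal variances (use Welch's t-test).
Welch's two-sample t-test:
H₀: μ₁ = μ₂
H₁: μ₁ ≠ μ₂
s₁²/n₁ = 12.86²/30 = 5.5127,  s₂²/n₂ = 11.96²/33 = 4.3346
SE = √(s₁²/n₁ + s₂²/n₂) = √(5.5127 + 4.3346) = 3.1380
df (Welch-Satterthwaite) = (s₁²/n₁ + s₂²/n₂)² / [(s₁²/n₁)²/(n₁-1) + (s₂²/n₂)²/(n₂-1)] ≈ 59.31
t = (x̄₁ - x̄₂) / SE = (62.19 - 60.60) / 3.1380 = 1.59 / 3.1380 = 0.507
p-value = 0.6143

Since p-value > α = 0.1, we fail to reject H₀.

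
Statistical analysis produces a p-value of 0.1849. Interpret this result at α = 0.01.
Since p = 0.1849 > α = 0.01, fail to reject H₀.
There is insufficient evidence to reject the null hypothesis; the result is not statistically significant at the 0.01 level.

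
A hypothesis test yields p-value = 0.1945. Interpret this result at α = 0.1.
Since p = 0.1945 > α = 0.1, fail to reject H₀.
There is insufficient evidence to reject the null hypothesis; the result is not statistically significant at the 0.1 level.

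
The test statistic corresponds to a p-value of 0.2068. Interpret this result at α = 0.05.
Since p = 0.2068 > α = 0.05, fail to reject H₀.
There is insufficient evidence to reject the null hypothesis; the result is not statistically significant at the 0.05 level.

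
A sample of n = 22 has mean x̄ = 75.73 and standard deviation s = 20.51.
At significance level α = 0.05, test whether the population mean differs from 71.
One-sample t-test:
H₀: μ = 71
H₁: μ ≠ 71
df = n - 1 = 21
t = (x̄ - μ₀) / (s/√n) = (75.73 - 71) / (20.51/√22) = 1.082
p-value = 0.2917

Since p-value > α = 0.05, we fail to reject H₀.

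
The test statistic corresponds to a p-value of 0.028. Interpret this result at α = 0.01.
Since p = 0.028 > α = 0.01, fail to reject H₀.
There is insufficient evidence to reject the null hypothesis; the result is not statistically significant at the 0.01 level.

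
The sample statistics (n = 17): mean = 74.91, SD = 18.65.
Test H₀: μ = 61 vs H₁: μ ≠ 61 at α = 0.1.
One-sample t-test:
H₀: μ = 61
H₁: μ ≠ 61
df = n - 1 = 16
t = (x̄ - μ₀) / (s/√n) = (74.91 - 61) / (18.65/√17) = 3.075
p-value = 0.0072

Since p-value < α = 0.1, we reject H₀.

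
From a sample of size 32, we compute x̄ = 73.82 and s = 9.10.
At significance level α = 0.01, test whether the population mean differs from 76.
One-sample t-test:
H₀: μ = 76
H₁: μ ≠ 76
df = n - 1 = 31
t = (x̄ - μ₀) / (s/√n) = (73.82 - 76) / (9.10/√32) = -1.355
p-value = 0.1852

Since p-value > α = 0.01, we fail to reject H₀.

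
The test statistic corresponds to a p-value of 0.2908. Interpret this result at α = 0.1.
Since p = 0.2908 > α = 0.1, fail to reject H₀.
There is insufficient evidence to reject the null hypothesis; the result is not statistically significant at the 0.1 level.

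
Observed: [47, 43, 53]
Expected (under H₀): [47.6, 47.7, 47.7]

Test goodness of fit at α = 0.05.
Chi-square goodness of fit test:
H₀: observed counts match expected distribution
H₁: observed counts differ from expected distribution
df = k - 1 = 2
χ² = Σ(O - E)²/E
   = (47 - 47.6)²/47.6 + (43 - 47.7)²/47.7 + (53 - 47.7)²/47.7
   = 0.008 + 0.463 + 0.589
   = 1.06
p-value = 0.5887

Since p-value > α = 0.05, we fail to reject H₀.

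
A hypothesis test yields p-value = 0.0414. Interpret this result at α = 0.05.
Since p = 0.0414 < α = 0.05, reject H₀.
There is sufficient evidence to reject the null hypothesis; the result is statistically significant at the 0.05 level.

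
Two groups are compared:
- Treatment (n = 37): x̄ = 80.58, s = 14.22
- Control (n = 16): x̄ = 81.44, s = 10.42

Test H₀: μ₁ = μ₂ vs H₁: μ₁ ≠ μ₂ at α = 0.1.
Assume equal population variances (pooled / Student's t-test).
Student's two-sample t-test (equal variances):
H₀: μ₁ = μ₂
H₁: μ₁ ≠ μ₂
df = n₁ + n₂ - 2 = 51
Pooled variance s_p² = [(n₁-1)s₁² + (n₂-1)s₂²] / (n₁ + n₂ - 2) = [(36)(14.22²) + (15)(10.42²)] / 51 = 174.6696
SE = √(s_p²(1/n₁ + 1/n₂)) = √(174.6696 × (1/37 + 1/16)) = 3.9544
t = (x̄₁ - x̄₂) / SE = (80.58 - 81.44) / 3.9544 = -0.86 / 3.9544 = -0.217
p-value = 0.8287

Since p-value > α = 0.1, we fail to reject H₀.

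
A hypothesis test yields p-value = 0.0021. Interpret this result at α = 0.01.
Since p = 0.0021 < α = 0.01, reject H₀.
There is sufficient evidence to reject the null hypothesis; the result is statistically significant at the 0.01 level.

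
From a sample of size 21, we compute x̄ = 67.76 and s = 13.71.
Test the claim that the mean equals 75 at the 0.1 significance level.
One-sample t-test:
H₀: μ = 75
H₁: μ ≠ 75
df = n - 1 = 20
t = (x̄ - μ₀) / (s/√n) = (67.76 - 75) / (13.71/√21) = -2.420
p-value = 0.0252

Since p-value < α = 0.1, we reject H₀.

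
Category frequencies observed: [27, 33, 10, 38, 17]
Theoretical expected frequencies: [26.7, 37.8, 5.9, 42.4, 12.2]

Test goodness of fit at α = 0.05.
Chi-square goodness of fit test:
H₀: observed counts match expected distribution
H₁: observed counts differ from expected distribution
df = k - 1 = 4
χ² = Σ(O - E)²/E
   = (27 - 26.7)²/26.7 + (33 - 37.8)²/37.8 + (10 - 5.9)²/5.9 + (38 - 42.4)²/42.4 + (17 - 12.2)²/12.2
   = 0.003 + 0.610 + 2.849 + 0.457 + 1.889
   = 5.81
p-value = 0.2140

Since p-value > α = 0.05, we fail to reject H₀.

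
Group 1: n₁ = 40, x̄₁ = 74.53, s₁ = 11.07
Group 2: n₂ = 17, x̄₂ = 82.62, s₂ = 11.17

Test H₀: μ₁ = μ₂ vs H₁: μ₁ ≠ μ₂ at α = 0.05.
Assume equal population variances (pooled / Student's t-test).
Student's two-sample t-test (equal variances):
H₀: μ₁ = μ₂
H₁: μ₁ ≠ μ₂
df = n₁ + n₂ - 2 = 55
Pooled variance s_p² = [(n₁-1)s₁² + (n₂-1)s₂²] / (n₁ + n₂ - 2) = [(39)(11.07²) + (16)(11.17²)] / 55 = 123.1919
SE = √(s_p²(1/n₁ + 1/n₂)) = √(123.1919 × (1/40 + 1/17)) = 3.2135
t = (x̄₁ - x̄₂) / SE = (74.53 - 82.62) / 3.2135 = -8.09 / 3.2135 = -2.518
p-value = 0.0148

Since p-value < α = 0.05, we reject H₀.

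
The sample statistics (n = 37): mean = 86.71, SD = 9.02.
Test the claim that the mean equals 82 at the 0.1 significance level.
One-sample t-test:
H₀: μ = 82
H₁: μ ≠ 82
df = n - 1 = 36
t = (x̄ - μ₀) / (s/√n) = (86.71 - 82) / (9.02/√37) = 3.176
p-value = 0.0031

Since p-value < α = 0.1, we reject H₀.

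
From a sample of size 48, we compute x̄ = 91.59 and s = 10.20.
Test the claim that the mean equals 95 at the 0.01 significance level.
One-sample t-test:
H₀: μ = 95
H₁: μ ≠ 95
df = n - 1 = 47
t = (x̄ - μ₀) / (s/√n) = (91.59 - 95) / (10.20/√48) = -2.316
p-value = 0.0250

Since p-value > α = 0.01, we fail to reject H₀.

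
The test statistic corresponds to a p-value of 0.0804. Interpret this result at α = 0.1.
Since p = 0.0804 < α = 0.1, reject H₀.
There is sufficient evidence to reject the null hypothesis; the result is statistically significant at the 0.1 level.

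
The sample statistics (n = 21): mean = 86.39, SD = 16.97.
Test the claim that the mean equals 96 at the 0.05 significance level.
One-sample t-test:
H₀: μ = 96
H₁: μ ≠ 96
df = n - 1 = 20
t = (x̄ - μ₀) / (s/√n) = (86.39 - 96) / (16.97/√21) = -2.595
p-value = 0.0173

Since p-value < α = 0.05, we reject H₀.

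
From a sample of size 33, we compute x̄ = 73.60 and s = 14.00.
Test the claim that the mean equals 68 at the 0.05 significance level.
One-sample t-test:
H₀: μ = 68
H₁: μ ≠ 68
df = n - 1 = 32
t = (x̄ - μ₀) / (s/√n) = (73.60 - 68) / (14.00/√33) = 2.298
p-value = 0.0283

Since p-value < α = 0.05, we reject H₀.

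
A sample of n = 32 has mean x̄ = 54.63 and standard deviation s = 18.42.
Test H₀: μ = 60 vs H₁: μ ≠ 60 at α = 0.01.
One-sample t-test:
H₀: μ = 60
H₁: μ ≠ 60
df = n - 1 = 31
t = (x̄ - μ₀) / (s/√n) = (54.63 - 60) / (18.42/√32) = -1.649
p-value = 0.1092

Since p-value > α = 0.01, we fail to reject H₀.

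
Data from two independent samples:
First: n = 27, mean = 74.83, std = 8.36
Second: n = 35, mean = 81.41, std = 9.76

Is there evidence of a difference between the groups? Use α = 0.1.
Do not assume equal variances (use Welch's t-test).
Welch's two-sample t-test:
H₀: μ₁ = μ₂
H₁: μ₁ ≠ μ₂
s₁²/n₁ = 8.36²/27 = 2.5885,  s₂²/n₂ = 9.76²/35 = 2.7216
SE = √(s₁²/n₁ + s₂²/n₂) = √(2.5885 + 2.7216) = 2.3044
df (Welch-Satterthwaite) = (s₁²/n₁ + s₂²/n₂)² / [(s₁²/n₁)²/(n₁-1) + (s₂²/n₂)²/(n₂-1)] ≈ 59.29
t = (x̄₁ - x̄₂) / SE = (74.83 - 81.41) / 2.3044 = -6.58 / 2.3044 = -2.855
p-value = 0.0059

Since p-value < α = 0.1, we reject H₀.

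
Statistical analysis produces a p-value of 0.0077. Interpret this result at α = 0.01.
Since p = 0.0077 < α = 0.01, reject H₀.
There is sufficient evidence to reject the null hypothesis; the result is statistically significant at the 0.01 level.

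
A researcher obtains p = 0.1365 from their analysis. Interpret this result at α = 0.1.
Since p = 0.1365 > α = 0.1, fail to reject H₀.
There is insufficient evidence to reject the null hypothesis; the result is not statistically significant at the 0.1 level.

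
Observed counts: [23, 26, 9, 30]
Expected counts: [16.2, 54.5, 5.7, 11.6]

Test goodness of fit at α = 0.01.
Chi-square goodness of fit test:
H₀: observed counts match expected distribution
H₁: observed counts differ from expected distribution
df = k - 1 = 3
χ² = Σ(O - E)²/E
   = (23 - 16.2)²/16.2 + (26 - 54.5)²/54.5 + (9 - 5.7)²/5.7 + (30 - 11.6)²/11.6
   = 2.854 + 14.904 + 1.911 + 29.186
   = 48.85
p-value < 0.0001

Since p-value < α = 0.01, we reject H₀.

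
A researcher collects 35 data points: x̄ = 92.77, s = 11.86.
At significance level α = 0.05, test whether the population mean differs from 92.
One-sample t-test:
H₀: μ = 92
H₁: μ ≠ 92
df = n - 1 = 34
t = (x̄ - μ₀) / (s/√n) = (92.77 - 92) / (11.86/√35) = 0.384
p-value = 0.7033

Since p-value > α = 0.05, we fail to reject H₀.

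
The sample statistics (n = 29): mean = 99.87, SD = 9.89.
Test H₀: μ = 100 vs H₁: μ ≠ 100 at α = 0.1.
One-sample t-test:
H₀: μ = 100
H₁: μ ≠ 100
df = n - 1 = 28
t = (x̄ - μ₀) / (s/√n) = (99.87 - 100) / (9.89/√29) = -0.071
p-value = 0.9441

Since p-value > α = 0.1, we fail to reject H₀.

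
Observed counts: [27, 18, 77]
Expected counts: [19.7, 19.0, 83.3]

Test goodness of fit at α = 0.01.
Chi-square goodness of fit test:
H₀: observed counts match expected distribution
H₁: observed counts differ from expected distribution
df = k - 1 = 2
χ² = Σ(O - E)²/E
   = (27 - 19.7)²/19.7 + (18 - 19.0)²/19.0 + (77 - 83.3)²/83.3
   = 2.705 + 0.053 + 0.476
   = 3.23
p-value = 0.1985

Since p-value > α = 0.01, we fail to reject H₀.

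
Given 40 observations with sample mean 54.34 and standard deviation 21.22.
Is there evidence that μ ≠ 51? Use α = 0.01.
One-sample t-test:
H₀: μ = 51
H₁: μ ≠ 51
df = n - 1 = 39
t = (x̄ - μ₀) / (s/√n) = (54.34 - 51) / (21.22/√40) = 0.995
p-value = 0.3256

Since p-value > α = 0.01, we fail to reject H₀.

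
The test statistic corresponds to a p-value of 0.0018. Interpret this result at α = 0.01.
Since p = 0.0018 < α = 0.01, reject H₀.
There is sufficient evidence to reject the null hypothesis; the result is statistically significant at the 0.01 level.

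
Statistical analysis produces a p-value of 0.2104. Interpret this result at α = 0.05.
Since p = 0.2104 > α = 0.05, fail to reject H₀.
There is insufficient evidence to reject the null hypothesis; the result is not statistically significant at the 0.05 level.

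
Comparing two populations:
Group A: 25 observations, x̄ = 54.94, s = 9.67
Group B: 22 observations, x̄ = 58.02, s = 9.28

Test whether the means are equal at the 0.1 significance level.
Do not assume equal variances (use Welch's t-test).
Welch's two-sample t-test:
H₀: μ₁ = μ₂
H₁: μ₁ ≠ μ₂
s₁²/n₁ = 9.67²/25 = 3.7404,  s₂²/n₂ = 9.28²/22 = 3.9145
SE = √(s₁²/n₁ + s₂²/n₂) = √(3.7404 + 3.9145) = 2.7667
df (Welch-Satterthwaite) = (s₁²/n₁ + s₂²/n₂)² / [(s₁²/n₁)²/(n₁-1) + (s₂²/n₂)²/(n₂-1)] ≈ 44.64
t = (x̄₁ - x̄₂) / SE = (54.94 - 58.02) / 2.7667 = -3.08 / 2.7667 = -1.113
p-value = 0.2716

Since p-value > α = 0.1, we fail to reject H₀.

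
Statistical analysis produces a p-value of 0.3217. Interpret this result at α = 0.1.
Since p = 0.3217 > α = 0.1, fail to reject H₀.
There is insufficient evidence to reject the null hypothesis; the result is not statistically significant at the 0.1 level.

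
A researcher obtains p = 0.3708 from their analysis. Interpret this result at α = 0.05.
Since p = 0.3708 > α = 0.05, fail to reject H₀.
There is insufficient evidence to reject the null hypothesis; the result is not statistically significant at the 0.05 level.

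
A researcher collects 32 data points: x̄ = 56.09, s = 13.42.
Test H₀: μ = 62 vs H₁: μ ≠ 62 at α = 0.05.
One-sample t-test:
H₀: μ = 62
H₁: μ ≠ 62
df = n - 1 = 31
t = (x̄ - μ₀) / (s/√n) = (56.09 - 62) / (13.42/√32) = -2.491
p-value = 0.0183

Since p-value < α = 0.05, we reject H₀.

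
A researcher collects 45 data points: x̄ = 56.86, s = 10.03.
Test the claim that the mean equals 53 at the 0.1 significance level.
One-sample t-test:
H₀: μ = 53
H₁: μ ≠ 53
df = n - 1 = 44
t = (x̄ - μ₀) / (s/√n) = (56.86 - 53) / (10.03/√45) = 2.582
p-value = 0.0132

Since p-value < α = 0.1, we reject H₀.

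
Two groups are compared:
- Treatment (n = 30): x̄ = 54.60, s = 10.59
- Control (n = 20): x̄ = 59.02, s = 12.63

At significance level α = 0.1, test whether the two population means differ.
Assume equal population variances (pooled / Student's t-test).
Student's two-sample t-test (equal variances):
H₀: μ₁ = μ₂
H₁: μ₁ ≠ μ₂
df = n₁ + n₂ - 2 = 48
Pooled variance s_p² = [(n₁-1)s₁² + (n₂-1)s₂²] / (n₁ + n₂ - 2) = [(29)(10.59²) + (19)(12.63²)] / 48 = 130.8982
SE = √(s_p²(1/n₁ + 1/n₂)) = √(130.8982 × (1/30 + 1/20)) = 3.3028
t = (x̄₁ - x̄₂) / SE = (54.60 - 59.02) / 3.3028 = -4.42 / 3.3028 = -1.338
p-value = 0.1871

Since p-value > α = 0.1, we fail to reject H₀.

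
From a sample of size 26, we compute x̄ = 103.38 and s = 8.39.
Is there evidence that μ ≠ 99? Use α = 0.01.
One-sample t-test:
H₀: μ = 99
H₁: μ ≠ 99
df = n - 1 = 25
t = (x̄ - μ₀) / (s/√n) = (103.38 - 99) / (8.39/√26) = 2.662
p-value = 0.0134

Since p-value > α = 0.01, we fail to reject H₀.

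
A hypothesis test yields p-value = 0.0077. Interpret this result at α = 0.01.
Since p = 0.0077 < α = 0.01, reject H₀.
There is sufficient evidence to reject the null hypothesis; the result is statistically significant at the 0.01 level.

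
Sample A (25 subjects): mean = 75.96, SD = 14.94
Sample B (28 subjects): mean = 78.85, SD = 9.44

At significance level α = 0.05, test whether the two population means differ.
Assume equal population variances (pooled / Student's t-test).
Student's two-sample t-test (equal variances):
H₀: μ₁ = μ₂
H₁: μ₁ ≠ μ₂
df = n₁ + n₂ - 2 = 51
Pooled variance s_p² = [(n₁-1)s₁² + (n₂-1)s₂²] / (n₁ + n₂ - 2) = [(24)(14.94²) + (27)(9.44²)] / 51 = 152.2148
SE = √(s_p²(1/n₁ + 1/n₂)) = √(152.2148 × (1/25 + 1/28)) = 3.3948
t = (x̄₁ - x̄₂) / SE = (75.96 - 78.85) / 3.3948 = -2.89 / 3.3948 = -0.851
p-value = 0.3986

Since p-value > α = 0.05, we fail to reject H₀.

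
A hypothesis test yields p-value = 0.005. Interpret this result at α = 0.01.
Since p = 0.005 < α = 0.01, reject H₀.
There is sufficient evidence to reject the null hypothesis; the result is statistically significant at the 0.01 level.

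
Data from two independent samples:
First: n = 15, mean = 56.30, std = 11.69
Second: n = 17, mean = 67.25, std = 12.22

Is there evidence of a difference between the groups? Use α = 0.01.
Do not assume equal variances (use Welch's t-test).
Welch's two-sample t-test:
H₀: μ₁ = μ₂
H₁: μ₁ ≠ μ₂
s₁²/n₁ = 11.69²/15 = 9.1104,  s₂²/n₂ = 12.22²/17 = 8.7840
SE = √(s₁²/n₁ + s₂²/n₂) = √(9.1104 + 8.7840) = 4.2302
df (Welch-Satterthwaite) = (s₁²/n₁ + s₂²/n₂)² / [(s₁²/n₁)²/(n₁-1) + (s₂²/n₂)²/(n₂-1)] ≈ 29.78
t = (x̄₁ - x̄₂) / SE = (56.30 - 67.25) / 4.2302 = -10.95 / 4.2302 = -2.589
p-value = 0.0148

Since p-value > α = 0.01, we fail to reject H₀.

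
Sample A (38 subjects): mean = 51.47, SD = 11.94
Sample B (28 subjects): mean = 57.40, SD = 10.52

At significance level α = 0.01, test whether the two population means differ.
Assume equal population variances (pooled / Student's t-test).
Student's two-sample t-test (equal variances):
H₀: μ₁ = μ₂
H₁: μ₁ ≠ μ₂
df = n₁ + n₂ - 2 = 64
Pooled variance s_p² = [(n₁-1)s₁² + (n₂-1)s₂²] / (n₁ + n₂ - 2) = [(37)(11.94²) + (27)(10.52²)] / 64 = 129.1087
SE = √(s_p²(1/n₁ + 1/n₂)) = √(129.1087 × (1/38 + 1/28)) = 2.8300
t = (x̄₁ - x̄₂) / SE = (51.47 - 57.40) / 2.8300 = -5.93 / 2.8300 = -2.095
p-value = 0.0401

Since p-value > α = 0.01, we fail to reject H₀.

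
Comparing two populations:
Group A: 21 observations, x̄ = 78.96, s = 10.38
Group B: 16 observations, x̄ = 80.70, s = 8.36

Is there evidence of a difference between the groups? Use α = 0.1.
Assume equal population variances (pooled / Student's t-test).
Student's two-sample t-test (equal variances):
H₀: μ₁ = μ₂
H₁: μ₁ ≠ μ₂
df = n₁ + n₂ - 2 = 35
Pooled variance s_p² = [(n₁-1)s₁² + (n₂-1)s₂²] / (n₁ + n₂ - 2) = [(20)(10.38²) + (15)(8.36²)] / 35 = 91.5209
SE = √(s_p²(1/n₁ + 1/n₂)) = √(91.5209 × (1/21 + 1/16)) = 3.1746
t = (x̄₁ - x̄₂) / SE = (78.96 - 80.70) / 3.1746 = -1.74 / 3.1746 = -0.548
p-value = 0.5871

Since p-value > α = 0.1, we fail to reject H₀.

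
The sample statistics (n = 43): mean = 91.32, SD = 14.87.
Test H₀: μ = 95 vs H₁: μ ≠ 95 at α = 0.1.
One-sample t-test:
H₀: μ = 95
H₁: μ ≠ 95
df = n - 1 = 42
t = (x̄ - μ₀) / (s/√n) = (91.32 - 95) / (14.87/√43) = -1.623
p-value = 0.1121

Since p-value > α = 0.1, we fail to reject H₀.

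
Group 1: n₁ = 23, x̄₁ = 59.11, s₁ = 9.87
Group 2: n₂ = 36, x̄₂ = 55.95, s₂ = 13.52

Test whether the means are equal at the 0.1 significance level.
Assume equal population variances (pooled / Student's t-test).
Student's two-sample t-test (equal variances):
H₀: μ₁ = μ₂
H₁: μ₁ ≠ μ₂
df = n₁ + n₂ - 2 = 57
Pooled variance s_p² = [(n₁-1)s₁² + (n₂-1)s₂²] / (n₁ + n₂ - 2) = [(22)(9.87²) + (35)(13.52²)] / 57 = 149.8392
SE = √(s_p²(1/n₁ + 1/n₂)) = √(149.8392 × (1/23 + 1/36)) = 3.2676
t = (x̄₁ - x̄₂) / SE = (59.11 - 55.95) / 3.2676 = 3.16 / 3.2676 = 0.967
p-value = 0.3376

Since p-value > α = 0.1, we fail to reject H₀.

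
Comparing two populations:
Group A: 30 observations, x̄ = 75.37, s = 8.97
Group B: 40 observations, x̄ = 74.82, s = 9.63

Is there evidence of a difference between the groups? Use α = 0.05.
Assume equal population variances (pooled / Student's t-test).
Student's two-sample t-test (equal variances):
H₀: μ₁ = μ₂
H₁: μ₁ ≠ μ₂
df = n₁ + n₂ - 2 = 68
Pooled variance s_p² = [(n₁-1)s₁² + (n₂-1)s₂²] / (n₁ + n₂ - 2) = [(29)(8.97²) + (39)(9.63²)] / 68 = 87.5015
SE = √(s_p²(1/n₁ + 1/n₂)) = √(87.5015 × (1/30 + 1/40)) = 2.2593
t = (x̄₁ - x̄₂) / SE = (75.37 - 74.82) / 2.2593 = 0.55 / 2.2593 = 0.243
p-value = 0.8084

Since p-value > α = 0.05, we fail to reject H₀.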